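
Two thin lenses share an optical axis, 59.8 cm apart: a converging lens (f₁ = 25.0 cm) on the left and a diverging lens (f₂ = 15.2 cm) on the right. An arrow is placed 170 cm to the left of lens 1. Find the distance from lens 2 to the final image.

10.1 cm

Lens 1: 1/d_i1 = 1/f₁ − 1/d_o1 = 1/(25.0) − 1/(170) = 0.03412, so d_i1 = 29.31 cm.
The intermediate image is 29.31 cm to the right of lens 1, which is 59.8 − (29.31) = 30.49 cm to the left of lens 2, so d_o2 = +30.49 cm.
Lens 2 is diverging, so f₂ = −15.2 cm.
Lens 2: 1/d_i2 = 1/f₂ − 1/d_o2 = 1/(-15.2) − 1/(30.49) = -0.09859, so d_i2 = -10.1 cm.
The final image is virtual, 10.1 cm to the left of lens 2 (overall magnification ≈ -0.057).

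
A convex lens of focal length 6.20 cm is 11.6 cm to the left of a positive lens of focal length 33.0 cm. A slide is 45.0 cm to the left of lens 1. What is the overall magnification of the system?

Lens 1: 1/d_i1 = 1/(6.20) − 1/(45.0) = 0.1391, so d_i1 = 7.191 cm; m₁ = −d_i1/d_o1 = -0.1598.
d_o2 = 11.6 − (7.191) = 4.409 cm.
Lens 2: 1/d_i2 = 1/(33.0) − 1/(4.409) = -0.1965, so d_i2 = -5.089 cm; m₂ = −d_i2/d_o2 = +1.154.
m = m₁·m₂ = (-0.1598)(+1.154) = -0.184.

m = -0.184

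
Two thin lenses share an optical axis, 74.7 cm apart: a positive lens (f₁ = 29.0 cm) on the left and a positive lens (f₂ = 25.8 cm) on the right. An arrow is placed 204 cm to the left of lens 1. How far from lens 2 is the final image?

69.9 cm

Lens 1: 1/d_i1 = 1/f₁ − 1/d_o1 = 1/(29.0) − 1/(204) = 0.02958, so d_i1 = 33.81 cm.
The intermediate image is 33.81 cm to the right of lens 1, which is 74.7 − (33.81) = 40.89 cm to the left of lens 2, so d_o2 = +40.89 cm.
Lens 2: 1/d_i2 = 1/f₂ − 1/d_o2 = 1/(25.8) − 1/(40.89) = 0.01430, so d_i2 = 69.9 cm.
The final image is real, 69.9 cm to the right of lens 2 (overall magnification ≈ 0.28).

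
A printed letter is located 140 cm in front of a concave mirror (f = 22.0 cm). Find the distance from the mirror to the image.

Mirror equation: 1/v = 1/f − 1/u = 1/(22.00) − 1/(140) = 0.04545 − 0.007143 = 0.03831, so v = 26.1 cm.
The image is real, inverted and reduced, in front of the mirror.

26.1 cm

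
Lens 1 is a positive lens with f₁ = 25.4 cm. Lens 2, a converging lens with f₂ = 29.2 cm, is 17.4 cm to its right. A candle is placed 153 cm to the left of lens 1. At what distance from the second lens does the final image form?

9.02 cm

Lens 1: 1/d_i1 = 1/f₁ − 1/d_o1 = 1/(25.4) − 1/(153) = 0.03283, so d_i1 = 30.46 cm.
The intermediate image is 30.46 cm to the right of lens 1, which lies 13.06 cm to the right of lens 2 — a virtual object — so d_o2 = −13.06 cm.
Lens 2: 1/d_i2 = 1/f₂ − 1/d_o2 = 1/(29.2) − 1/(-13.06) = 0.1108, so d_i2 = 9.02 cm.
The final image is real, 9.02 cm to the right of lens 2 (overall magnification ≈ -0.14).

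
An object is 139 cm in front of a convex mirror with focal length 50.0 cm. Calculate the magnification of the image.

m = +0.265

For a convex mirror, f = -50.0 cm.
1/d_i = 1/f − 1/d_o = 1/(-50.00) − 1/(139) = -0.02719, so d_i = -36.77 cm.
m = −d_i/d_o = −(-36.77)/(139) = +0.265.
The image is virtual, upright and reduced, behind the mirror.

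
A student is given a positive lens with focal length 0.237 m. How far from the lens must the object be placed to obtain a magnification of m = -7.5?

m = −d_i/d_o ⇒ d_i = −m·d_o.
1/f = 1/d_o + 1/d_i = 1/d_o − 1/(m·d_o) = (1 − 1/m)/d_o, so d_o = f(1 − 1/m) = (0.2370)(1 − 1/(-7.5)) = 0.269 m.

0.269 m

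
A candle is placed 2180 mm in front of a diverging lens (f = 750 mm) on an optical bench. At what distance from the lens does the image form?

558 mm

For a diverging lens, f = -750 mm.
Lens equation: 1/v = 1/f − 1/u = 1/(-750.0) − 1/(2180) = -0.001333 − 0.0004587 = -0.001792, so v = -558 mm.
The image is virtual, upright and reduced, on the same side as the object.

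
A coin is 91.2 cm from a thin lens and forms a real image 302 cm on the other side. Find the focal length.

Real image ⇒ d_i = +302 cm.
1/f = 1/d_o + 1/d_i = 1/(91.2) + 1/(302) = 0.01428, so f = 70.0 cm.
Since f is positive, the thin lens is converging.

f = 70.0 cm (converging)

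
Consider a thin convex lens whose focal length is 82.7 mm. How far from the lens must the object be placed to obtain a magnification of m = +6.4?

m = −d_i/d_o ⇒ d_i = −m·d_o.
1/f = 1/d_o + 1/d_i = 1/d_o − 1/(m·d_o) = (1 − 1/m)/d_o, so d_o = f(1 − 1/m) = (82.70)(1 − 1/(+6.4)) = 69.8 mm.

69.8 mm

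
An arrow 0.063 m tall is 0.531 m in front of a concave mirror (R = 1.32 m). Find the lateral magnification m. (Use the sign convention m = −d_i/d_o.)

m = +5.12

f = R/2 = 1.32/2 = 0.6600 m.
1/d_i = 1/f − 1/d_o = 1/(0.6600) − 1/(0.531) = -0.3681, so d_i = -2.717 m.
m = −d_i/d_o = −(-2.717)/(0.531) = +5.12.
The image is virtual, upright and enlarged, behind the mirror.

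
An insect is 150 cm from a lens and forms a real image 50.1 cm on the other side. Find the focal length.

f = 37.6 cm (converging)

Real image ⇒ d_i = +50.1 cm.
1/f = 1/d_o + 1/d_i = 1/(150) + 1/(50.1) = 0.02663, so f = 37.6 cm.
Since f is positive, the lens is converging.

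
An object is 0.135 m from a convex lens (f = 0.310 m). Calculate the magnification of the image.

m = +1.77

1/d_i = 1/f − 1/d_o = 1/(0.3100) − 1/(0.135) = -4.182, so d_i = -0.2391 m.
m = −d_i/d_o = −(-0.2391)/(0.135) = +1.77.
The image is virtual, upright and enlarged, on the same side as the object.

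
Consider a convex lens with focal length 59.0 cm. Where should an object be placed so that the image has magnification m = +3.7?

m = −d_i/d_o ⇒ d_i = −m·d_o.
1/f = 1/d_o + 1/d_i = 1/d_o − 1/(m·d_o) = (1 − 1/m)/d_o, so d_o = f(1 − 1/m) = (59.00)(1 − 1/(+3.7)) = 43.1 cm.

43.1 cm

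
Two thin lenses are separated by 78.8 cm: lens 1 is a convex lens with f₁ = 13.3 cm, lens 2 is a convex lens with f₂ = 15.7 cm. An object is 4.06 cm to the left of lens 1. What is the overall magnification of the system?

Lens 1: 1/d_i1 = 1/(13.3) − 1/(4.06) = -0.1711, so d_i1 = -5.844 cm; m₁ = −d_i1/d_o1 = +1.439.
d_o2 = 78.8 − (-5.844) = 84.64 cm.
Lens 2: 1/d_i2 = 1/(15.7) − 1/(84.64) = 0.05188, so d_i2 = 19.28 cm; m₂ = −d_i2/d_o2 = -0.2277.
m = m₁·m₂ = (+1.439)(-0.2277) = -0.328.

m = -0.328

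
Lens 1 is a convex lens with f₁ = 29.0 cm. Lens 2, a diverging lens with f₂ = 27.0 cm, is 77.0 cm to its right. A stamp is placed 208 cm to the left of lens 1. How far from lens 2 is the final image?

16.6 cm

Lens 1: 1/d_i1 = 1/f₁ − 1/d_o1 = 1/(29.0) − 1/(208) = 0.02968, so d_i1 = 33.70 cm.
The intermediate image is 33.70 cm to the right of lens 1, which is 77.0 − (33.70) = 43.30 cm to the left of lens 2, so d_o2 = +43.30 cm.
Lens 2 is diverging, so f₂ = −27.0 cm.
Lens 2: 1/d_i2 = 1/f₂ − 1/d_o2 = 1/(-27.0) − 1/(43.30) = -0.06013, so d_i2 = -16.6 cm.
The final image is virtual, 16.6 cm to the left of lens 2 (overall magnification ≈ -0.062).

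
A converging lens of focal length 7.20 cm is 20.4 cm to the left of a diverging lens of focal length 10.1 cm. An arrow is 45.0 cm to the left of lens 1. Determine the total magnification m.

m = -0.0877

Lens 1: 1/d_i1 = 1/(7.20) − 1/(45.0) = 0.1167, so d_i1 = 8.571 cm; m₁ = −d_i1/d_o1 = -0.1905.
d_o2 = 20.4 − (8.571) = 11.83 cm.
f₂ = −10.1 cm (diverging).
Lens 2: 1/d_i2 = 1/(-10.1) − 1/(11.83) = -0.1835, so d_i2 = -5.448 cm; m₂ = −d_i2/d_o2 = +0.4606.
m = m₁·m₂ = (-0.1905)(+0.4606) = -0.0877.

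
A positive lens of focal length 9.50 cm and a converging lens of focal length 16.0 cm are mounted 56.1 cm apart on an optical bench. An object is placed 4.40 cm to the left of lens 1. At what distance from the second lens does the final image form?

Lens 1: 1/d_i1 = 1/f₁ − 1/d_o1 = 1/(9.50) − 1/(4.40) = -0.1220, so d_i1 = -8.196 cm.
The intermediate image is 8.196 cm to the left of lens 1 (virtual), which is 56.1 − (-8.196) = 64.30 cm to the left of lens 2, so d_o2 = +64.30 cm.
Lens 2: 1/d_i2 = 1/f₂ − 1/d_o2 = 1/(16.0) − 1/(64.30) = 0.04695, so d_i2 = 21.3 cm.
The final image is real, 21.3 cm to the right of lens 2 (overall magnification ≈ -0.62).

21.3 cm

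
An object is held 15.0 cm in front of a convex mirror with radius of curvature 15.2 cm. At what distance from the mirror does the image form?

f = R/2 = 15.2/2 = 7.600 cm; for a convex mirror, f = -7.600 cm.
Mirror equation: 1/s_i = 1/f − 1/s_o = 1/(-7.600) − 1/(15.0) = -0.1316 − 0.06667 = -0.1982, so s_i = -5.04 cm.
The image is virtual, upright and reduced, behind the mirror.

5.04 cm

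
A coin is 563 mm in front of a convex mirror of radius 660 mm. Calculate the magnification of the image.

f = R/2 = 660/2 = 330.0 mm; for a convex mirror, f = -330.0 mm.
1/d_i = 1/f − 1/d_o = 1/(-330.0) − 1/(563) = -0.004807, so d_i = -208.1 mm.
m = −d_i/d_o = −(-208.1)/(563) = +0.370.
The image is virtual, upright and reduced, behind the mirror.

m = +0.370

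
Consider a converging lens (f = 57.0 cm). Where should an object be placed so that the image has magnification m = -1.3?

m = −d_i/d_o ⇒ d_i = −m·d_o.
1/f = 1/d_o + 1/d_i = 1/d_o − 1/(m·d_o) = (1 − 1/m)/d_o, so d_o = f(1 − 1/m) = (57.00)(1 − 1/(-1.3)) = 101 cm.

101 cm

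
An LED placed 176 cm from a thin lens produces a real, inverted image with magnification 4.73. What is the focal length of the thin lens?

f = 145 cm (converging)

m = −d_i/d_o ⇒ d_i = −m·d_o = −(-4.73)·(176) = 832.5 cm.
1/f = 1/d_o + 1/d_i = 1/(176) + 1/(832.5) = 0.006883, so f = 145 cm.
Since f is positive, the thin lens is converging.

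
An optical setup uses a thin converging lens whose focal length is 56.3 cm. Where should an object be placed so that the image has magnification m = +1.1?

m = −d_i/d_o ⇒ d_i = −m·d_o.
1/f = 1/d_o + 1/d_i = 1/d_o − 1/(m·d_o) = (1 − 1/m)/d_o, so d_o = f(1 − 1/m) = (56.30)(1 − 1/(+1.1)) = 5.12 cm.

5.12 cm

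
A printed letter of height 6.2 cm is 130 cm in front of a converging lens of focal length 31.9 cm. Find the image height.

2.02 cm

1/d_i = 1/f − 1/d_o = 1/(31.90) − 1/(130) = 0.02366, so d_i = 42.27 cm.
m = −d_i/d_o = -0.3252.
|h_i| = |m|·h_o = 0.3252 × 6.2 = 2.02 cm. The image is real, inverted and reduced, on the far side of the lens.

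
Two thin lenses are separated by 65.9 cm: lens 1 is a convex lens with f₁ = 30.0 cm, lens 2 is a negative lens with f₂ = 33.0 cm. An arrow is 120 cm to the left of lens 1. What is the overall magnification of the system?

m = -0.187

Lens 1: 1/d_i1 = 1/(30.0) − 1/(120) = 0.02500, so d_i1 = 40.00 cm; m₁ = −d_i1/d_o1 = -0.3333.
d_o2 = 65.9 − (40.00) = 25.90 cm.
f₂ = −33.0 cm (diverging).
Lens 2: 1/d_i2 = 1/(-33.0) − 1/(25.90) = -0.06891, so d_i2 = -14.51 cm; m₂ = −d_i2/d_o2 = +0.5603.
m = m₁·m₂ = (-0.3333)(+0.5603) = -0.187.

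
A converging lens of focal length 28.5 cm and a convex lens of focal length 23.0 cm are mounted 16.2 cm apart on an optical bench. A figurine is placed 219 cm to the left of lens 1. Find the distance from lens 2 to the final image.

9.63 cm

Lens 1: 1/d_i1 = 1/f₁ − 1/d_o1 = 1/(28.5) − 1/(219) = 0.03052, so d_i1 = 32.76 cm.
The intermediate image is 32.76 cm to the right of lens 1, which lies 16.56 cm to the right of lens 2 — a virtual object — so d_o2 = −16.56 cm.
Lens 2: 1/d_i2 = 1/f₂ − 1/d_o2 = 1/(23.0) − 1/(-16.56) = 0.1039, so d_i2 = 9.63 cm.
The final image is real, 9.63 cm to the right of lens 2 (overall magnification ≈ -0.087).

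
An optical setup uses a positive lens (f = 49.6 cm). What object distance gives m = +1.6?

m = −d_i/d_o ⇒ d_i = −m·d_o.
1/f = 1/d_o + 1/d_i = 1/d_o − 1/(m·d_o) = (1 − 1/m)/d_o, so d_o = f(1 − 1/m) = (49.60)(1 − 1/(+1.6)) = 18.6 cm.

18.6 cm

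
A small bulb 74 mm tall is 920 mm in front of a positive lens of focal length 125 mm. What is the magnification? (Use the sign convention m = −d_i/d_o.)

m = -0.157

1/d_i = 1/f − 1/d_o = 1/(125.0) − 1/(920) = 0.006913, so d_i = 144.7 mm.
m = −d_i/d_o = −(144.7)/(920) = -0.157.
The image is real, inverted and reduced, on the far side of the lens.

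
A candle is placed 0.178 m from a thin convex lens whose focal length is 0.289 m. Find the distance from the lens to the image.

0.463 m

Thin-lens equation: 1/s_i = 1/f − 1/s_o = 1/(0.2890) − 1/(0.178) = 3.460 − 5.618 = -2.158, so s_i = -0.463 m.
The image is virtual, upright and enlarged, on the same side as the object.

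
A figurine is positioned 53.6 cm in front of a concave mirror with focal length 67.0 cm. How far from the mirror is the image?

Mirror equation: 1/v = 1/f − 1/u = 1/(67.00) − 1/(53.6) = 0.01493 − 0.01866 = -0.003731, so v = -268 cm.
The image is virtual, upright and enlarged, behind the mirror.

268 cm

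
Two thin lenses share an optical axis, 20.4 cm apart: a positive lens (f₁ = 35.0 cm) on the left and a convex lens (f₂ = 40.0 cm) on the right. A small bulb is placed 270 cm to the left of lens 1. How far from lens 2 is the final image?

13.2 cm

Lens 1: 1/d_i1 = 1/f₁ − 1/d_o1 = 1/(35.0) − 1/(270) = 0.02487, so d_i1 = 40.21 cm.
The intermediate image is 40.21 cm to the right of lens 1, which lies 19.81 cm to the right of lens 2 — a virtual object — so d_o2 = −19.81 cm.
Lens 2: 1/d_i2 = 1/f₂ − 1/d_o2 = 1/(40.0) − 1/(-19.81) = 0.07548, so d_i2 = 13.2 cm.
The final image is real, 13.2 cm to the right of lens 2 (overall magnification ≈ -0.100).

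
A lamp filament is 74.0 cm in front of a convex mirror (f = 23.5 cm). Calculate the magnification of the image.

For a convex mirror, f = -23.5 cm.
1/d_i = 1/f − 1/d_o = 1/(-23.50) − 1/(74.0) = -0.05607, so d_i = -17.84 cm.
m = −d_i/d_o = −(-17.84)/(74.0) = +0.241.
The image is virtual, upright and reduced, behind the mirror.

m = +0.241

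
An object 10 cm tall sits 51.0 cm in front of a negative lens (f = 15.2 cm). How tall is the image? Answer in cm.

For a negative lens, f = -15.2 cm.
1/d_i = 1/f − 1/d_o = 1/(-15.20) − 1/(51.0) = -0.08540, so d_i = -11.71 cm.
m = −d_i/d_o = +0.2296.
|h_i| = |m|·h_o = 0.2296 × 10 = 2.30 cm. The image is virtual, upright and reduced, on the same side as the object.

2.30 cm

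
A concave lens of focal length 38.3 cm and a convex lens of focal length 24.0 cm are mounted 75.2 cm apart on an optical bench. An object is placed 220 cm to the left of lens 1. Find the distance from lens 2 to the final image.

Lens 1 is diverging, so f₁ = −38.3 cm.
Lens 1: 1/d_i1 = 1/f₁ − 1/d_o1 = 1/(-38.3) − 1/(220) = -0.03066, so d_i1 = -32.62 cm.
The intermediate image is 32.62 cm to the left of lens 1 (virtual), which is 75.2 − (-32.62) = 107.8 cm to the left of lens 2, so d_o2 = +107.8 cm.
Lens 2: 1/d_i2 = 1/f₂ − 1/d_o2 = 1/(24.0) − 1/(107.8) = 0.03239, so d_i2 = 30.9 cm.
The final image is real, 30.9 cm to the right of lens 2 (overall magnification ≈ -0.042).

30.9 cm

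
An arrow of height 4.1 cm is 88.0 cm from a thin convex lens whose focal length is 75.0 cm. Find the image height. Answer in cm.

1/d_i = 1/f − 1/d_o = 1/(75.00) − 1/(88.0) = 0.001970, so d_i = 507.7 cm.
m = −d_i/d_o = -5.769.
|h_i| = |m|·h_o = 5.769 × 4.1 = 23.7 cm. The image is real, inverted and enlarged, on the far side of the lens.

23.7 cm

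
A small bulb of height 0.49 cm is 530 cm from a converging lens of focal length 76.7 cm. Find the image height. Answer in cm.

1/d_i = 1/f − 1/d_o = 1/(76.70) − 1/(530) = 0.01115, so d_i = 89.68 cm.
m = −d_i/d_o = -0.1692.
|h_i| = |m|·h_o = 0.1692 × 0.49 = 0.0829 cm. The image is real, inverted and reduced, on the far side of the lens.

0.0829 cm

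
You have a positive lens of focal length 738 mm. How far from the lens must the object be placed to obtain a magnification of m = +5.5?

m = −d_i/d_o ⇒ d_i = −m·d_o.
1/f = 1/d_o + 1/d_i = 1/d_o − 1/(m·d_o) = (1 − 1/m)/d_o, so d_o = f(1 − 1/m) = (738.0)(1 − 1/(+5.5)) = 604 mm.

604 mm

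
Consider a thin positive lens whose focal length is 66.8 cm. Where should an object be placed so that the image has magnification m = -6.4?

77.2 cm

m = −d_i/d_o ⇒ d_i = −m·d_o.
1/f = 1/d_o + 1/d_i = 1/d_o − 1/(m·d_o) = (1 − 1/m)/d_o, so d_o = f(1 − 1/m) = (66.80)(1 − 1/(-6.4)) = 77.2 cm.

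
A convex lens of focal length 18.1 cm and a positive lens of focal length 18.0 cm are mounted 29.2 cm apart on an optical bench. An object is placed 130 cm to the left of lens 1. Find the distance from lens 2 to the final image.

Lens 1: 1/d_i1 = 1/f₁ − 1/d_o1 = 1/(18.1) − 1/(130) = 0.04756, so d_i1 = 21.03 cm.
The intermediate image is 21.03 cm to the right of lens 1, which is 29.2 − (21.03) = 8.170 cm to the left of lens 2, so d_o2 = +8.170 cm.
Lens 2: 1/d_i2 = 1/f₂ − 1/d_o2 = 1/(18.0) − 1/(8.170) = -0.06684, so d_i2 = -15.0 cm.
The final image is virtual, 15.0 cm to the left of lens 2 (overall magnification ≈ -0.30).

15.0 cm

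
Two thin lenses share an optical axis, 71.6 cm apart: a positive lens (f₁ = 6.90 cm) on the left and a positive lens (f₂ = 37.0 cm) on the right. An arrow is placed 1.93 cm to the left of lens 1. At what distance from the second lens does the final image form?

Lens 1: 1/d_i1 = 1/f₁ − 1/d_o1 = 1/(6.90) − 1/(1.93) = -0.3732, so d_i1 = -2.679 cm.
The intermediate image is 2.679 cm to the left of lens 1 (virtual), which is 71.6 − (-2.679) = 74.28 cm to the left of lens 2, so d_o2 = +74.28 cm.
Lens 2: 1/d_i2 = 1/f₂ − 1/d_o2 = 1/(37.0) − 1/(74.28) = 0.01356, so d_i2 = 73.7 cm.
The final image is real, 73.7 cm to the right of lens 2 (overall magnification ≈ -1.4).

73.7 cm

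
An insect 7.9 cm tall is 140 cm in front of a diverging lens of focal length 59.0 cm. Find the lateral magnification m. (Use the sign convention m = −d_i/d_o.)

For a diverging lens, f = -59.0 cm.
1/d_i = 1/f − 1/d_o = 1/(-59.00) − 1/(140) = -0.02409, so d_i = -41.51 cm.
m = −d_i/d_o = −(-41.51)/(140) = +0.296.
The image is virtual, upright and reduced, on the same side as the object.

m = +0.296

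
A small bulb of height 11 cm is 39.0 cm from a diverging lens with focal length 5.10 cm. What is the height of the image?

For a diverging lens, f = -5.10 cm.
1/d_i = 1/f − 1/d_o = 1/(-5.100) − 1/(39.0) = -0.2217, so d_i = -4.510 cm.
m = −d_i/d_o = +0.1156.
|h_i| = |m|·h_o = 0.1156 × 11 = 1.27 cm. The image is virtual, upright and reduced, on the same side as the object.

1.27 cm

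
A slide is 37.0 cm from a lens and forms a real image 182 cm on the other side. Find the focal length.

Real image ⇒ d_i = +182 cm.
1/f = 1/d_o + 1/d_i = 1/(37.0) + 1/(182) = 0.03252, so f = 30.7 cm.
Since f is positive, the lens is converging.

f = 30.7 cm (converging)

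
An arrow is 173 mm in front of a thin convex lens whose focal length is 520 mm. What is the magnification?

1/d_i = 1/f − 1/d_o = 1/(520.0) − 1/(173) = -0.003857, so d_i = -259.3 mm.
m = −d_i/d_o = −(-259.3)/(173) = +1.50.
The image is virtual, upright and enlarged, on the same side as the object.

m = +1.50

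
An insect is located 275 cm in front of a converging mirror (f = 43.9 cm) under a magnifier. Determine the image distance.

52.2 cm

Mirror equation: 1/v = 1/f − 1/u = 1/(43.90) − 1/(275) = 0.02278 − 0.003636 = 0.01914, so v = 52.2 cm.
The image is real, inverted and reduced, in front of the mirror.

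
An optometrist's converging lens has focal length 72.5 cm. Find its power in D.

P = +1.38 D

f = 72.5 cm = 0.725 m.
P = 1/f = 1/(0.725 m) = +1.38 D.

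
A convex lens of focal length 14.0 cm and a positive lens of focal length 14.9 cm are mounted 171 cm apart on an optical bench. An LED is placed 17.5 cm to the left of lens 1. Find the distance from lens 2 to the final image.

17.5 cm

Lens 1: 1/d_i1 = 1/f₁ − 1/d_o1 = 1/(14.0) − 1/(17.5) = 0.01429, so d_i1 = 70.00 cm.
The intermediate image is 70.00 cm to the right of lens 1, which is 171 − (70.00) = 101.0 cm to the left of lens 2, so d_o2 = +101.0 cm.
Lens 2: 1/d_i2 = 1/f₂ − 1/d_o2 = 1/(14.9) − 1/(101.0) = 0.05721, so d_i2 = 17.5 cm.
The final image is real, 17.5 cm to the right of lens 2 (overall magnification ≈ 0.69).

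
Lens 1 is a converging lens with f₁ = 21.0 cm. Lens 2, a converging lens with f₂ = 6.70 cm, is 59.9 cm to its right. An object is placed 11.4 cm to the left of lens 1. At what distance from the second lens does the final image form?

7.27 cm

Lens 1: 1/d_i1 = 1/f₁ − 1/d_o1 = 1/(21.0) − 1/(11.4) = -0.04010, so d_i1 = -24.94 cm.
The intermediate image is 24.94 cm to the left of lens 1 (virtual), which is 59.9 − (-24.94) = 84.84 cm to the left of lens 2, so d_o2 = +84.84 cm.
Lens 2: 1/d_i2 = 1/f₂ − 1/d_o2 = 1/(6.70) − 1/(84.84) = 0.1375, so d_i2 = 7.27 cm.
The final image is real, 7.27 cm to the right of lens 2 (overall magnification ≈ -0.19).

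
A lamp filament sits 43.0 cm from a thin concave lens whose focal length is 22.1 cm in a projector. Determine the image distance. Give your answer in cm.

14.6 cm

For a concave lens, f = -22.1 cm.
Lens equation: 1/s_i = 1/f − 1/s_o = 1/(-22.10) − 1/(43.0) = -0.04525 − 0.02326 = -0.06850, so s_i = -14.6 cm.
The image is virtual, upright and reduced, on the same side as the object.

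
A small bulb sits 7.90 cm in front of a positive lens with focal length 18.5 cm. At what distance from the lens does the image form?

Lens equation: 1/v = 1/f − 1/u = 1/(18.50) − 1/(7.90) = 0.05405 − 0.1266 = -0.07253, so v = -13.8 cm.
The image is virtual, upright and enlarged, on the same side as the object.

13.8 cm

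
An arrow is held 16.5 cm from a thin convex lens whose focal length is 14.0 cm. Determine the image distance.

Thin-lens equation: 1/d_i = 1/f − 1/d_o = 1/(14.00) − 1/(16.5) = 0.07143 − 0.06061 = 0.01082, so d_i = 92.4 cm.
The image is real, inverted and enlarged, on the far side of the lens.

92.4 cm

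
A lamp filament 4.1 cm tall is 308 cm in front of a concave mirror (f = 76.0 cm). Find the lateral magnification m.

1/d_i = 1/f − 1/d_o = 1/(76.00) − 1/(308) = 0.009911, so d_i = 100.9 cm.
m = −d_i/d_o = −(100.9)/(308) = -0.328.
The image is real, inverted and reduced, in front of the mirror.

m = -0.328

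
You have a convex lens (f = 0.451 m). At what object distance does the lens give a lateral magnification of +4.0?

0.338 m

m = −d_i/d_o ⇒ d_i = −m·d_o.
1/f = 1/d_o + 1/d_i = 1/d_o − 1/(m·d_o) = (1 − 1/m)/d_o, so d_o = f(1 − 1/m) = (0.4510)(1 − 1/(+4.0)) = 0.338 m.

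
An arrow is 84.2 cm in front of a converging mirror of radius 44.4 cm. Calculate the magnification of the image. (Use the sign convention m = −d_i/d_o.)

f = R/2 = 44.4/2 = 22.20 cm.
1/d_i = 1/f − 1/d_o = 1/(22.20) − 1/(84.2) = 0.03317, so d_i = 30.15 cm.
m = −d_i/d_o = −(30.15)/(84.2) = -0.358.
The image is real, inverted and reduced, in front of the mirror.

m = -0.358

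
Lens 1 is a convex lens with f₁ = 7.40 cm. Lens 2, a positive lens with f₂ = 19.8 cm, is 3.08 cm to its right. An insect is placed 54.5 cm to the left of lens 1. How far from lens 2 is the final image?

Lens 1: 1/d_i1 = 1/f₁ − 1/d_o1 = 1/(7.40) − 1/(54.5) = 0.1168, so d_i1 = 8.563 cm.
The intermediate image is 8.563 cm to the right of lens 1, which lies 5.483 cm to the right of lens 2 — a virtual object — so d_o2 = −5.483 cm.
Lens 2: 1/d_i2 = 1/f₂ − 1/d_o2 = 1/(19.8) − 1/(-5.483) = 0.2329, so d_i2 = 4.29 cm.
The final image is real, 4.29 cm to the right of lens 2 (overall magnification ≈ -0.12).

4.29 cm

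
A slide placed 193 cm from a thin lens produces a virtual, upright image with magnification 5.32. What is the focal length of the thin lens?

m = −d_i/d_o ⇒ d_i = −m·d_o = −(+5.32)·(193) = -1027 cm.
1/f = 1/d_o + 1/d_i = 1/(193) + 1/(-1027) = 0.004208, so f = 238 cm.
Since f is positive, the thin lens is converging.

f = 238 cm (converging)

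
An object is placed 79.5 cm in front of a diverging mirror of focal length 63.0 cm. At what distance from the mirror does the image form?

35.1 cm

For a diverging mirror, f = -63.0 cm.
Mirror equation: 1/v = 1/f − 1/u = 1/(-63.00) − 1/(79.5) = -0.01587 − 0.01258 = -0.02845, so v = -35.1 cm.
The image is virtual, upright and reduced, behind the mirror.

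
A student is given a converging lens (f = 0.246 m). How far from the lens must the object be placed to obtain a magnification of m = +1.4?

0.0703 m

m = −d_i/d_o ⇒ d_i = −m·d_o.
1/f = 1/d_o + 1/d_i = 1/d_o − 1/(m·d_o) = (1 − 1/m)/d_o, so d_o = f(1 − 1/m) = (0.2460)(1 − 1/(+1.4)) = 0.0703 m.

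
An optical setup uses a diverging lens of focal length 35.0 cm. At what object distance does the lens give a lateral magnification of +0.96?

For a diverging lens, f = -35.0 cm.
m = −d_i/d_o ⇒ d_i = −m·d_o.
1/f = 1/d_o + 1/d_i = 1/d_o − 1/(m·d_o) = (1 − 1/m)/d_o, so d_o = f(1 − 1/m) = (-35.00)(1 − 1/(+0.96)) = 1.46 cm.

1.46 cm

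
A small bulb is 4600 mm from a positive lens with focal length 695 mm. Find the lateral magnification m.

m = -0.178

1/d_i = 1/f − 1/d_o = 1/(695.0) − 1/(4600) = 0.001221, so d_i = 818.7 mm.
m = −d_i/d_o = −(818.7)/(4600) = -0.178.
The image is real, inverted and reduced, on the far side of the lens.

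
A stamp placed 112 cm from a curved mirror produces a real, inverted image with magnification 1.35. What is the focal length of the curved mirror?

f = 64.3 cm (concave)

m = −d_i/d_o ⇒ d_i = −m·d_o = −(-1.35)·(112) = 151.2 cm.
1/f = 1/d_o + 1/d_i = 1/(112) + 1/(151.2) = 0.01554, so f = 64.3 cm.
Since f is positive, the curved mirror is concave.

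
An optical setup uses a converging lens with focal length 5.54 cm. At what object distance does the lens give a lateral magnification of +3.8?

4.08 cm

m = −d_i/d_o ⇒ d_i = −m·d_o.
1/f = 1/d_o + 1/d_i = 1/d_o − 1/(m·d_o) = (1 − 1/m)/d_o, so d_o = f(1 − 1/m) = (5.540)(1 − 1/(+3.8)) = 4.08 cm.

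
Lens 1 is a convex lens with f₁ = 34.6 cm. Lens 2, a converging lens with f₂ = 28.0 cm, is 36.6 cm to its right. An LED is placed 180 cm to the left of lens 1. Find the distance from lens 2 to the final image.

5.10 cm

Lens 1: 1/d_i1 = 1/f₁ − 1/d_o1 = 1/(34.6) − 1/(180) = 0.02335, so d_i1 = 42.83 cm.
The intermediate image is 42.83 cm to the right of lens 1, which lies 6.230 cm to the right of lens 2 — a virtual object — so d_o2 = −6.230 cm.
Lens 2: 1/d_i2 = 1/f₂ − 1/d_o2 = 1/(28.0) − 1/(-6.230) = 0.1962, so d_i2 = 5.10 cm.
The final image is real, 5.10 cm to the right of lens 2 (overall magnification ≈ -0.19).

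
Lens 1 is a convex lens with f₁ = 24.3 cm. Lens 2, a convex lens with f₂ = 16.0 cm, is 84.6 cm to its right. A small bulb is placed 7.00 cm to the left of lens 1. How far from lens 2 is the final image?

Lens 1: 1/d_i1 = 1/f₁ − 1/d_o1 = 1/(24.3) − 1/(7.00) = -0.1017, so d_i1 = -9.832 cm.
The intermediate image is 9.832 cm to the left of lens 1 (virtual), which is 84.6 − (-9.832) = 94.43 cm to the left of lens 2, so d_o2 = +94.43 cm.
Lens 2: 1/d_i2 = 1/f₂ − 1/d_o2 = 1/(16.0) − 1/(94.43) = 0.05191, so d_i2 = 19.3 cm.
The final image is real, 19.3 cm to the right of lens 2 (overall magnification ≈ -0.29).

19.3 cm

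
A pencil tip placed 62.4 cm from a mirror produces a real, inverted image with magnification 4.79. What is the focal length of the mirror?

m = −d_i/d_o ⇒ d_i = −m·d_o = −(-4.79)·(62.4) = 298.9 cm.
1/f = 1/d_o + 1/d_i = 1/(62.4) + 1/(298.9) = 0.01937, so f = 51.6 cm.
Since f is positive, the mirror is concave.

f = 51.6 cm (concave)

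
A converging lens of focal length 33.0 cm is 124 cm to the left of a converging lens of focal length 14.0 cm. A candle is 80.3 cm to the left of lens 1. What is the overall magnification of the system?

m = +0.181

Lens 1: 1/d_i1 = 1/(33.0) − 1/(80.3) = 0.01785, so d_i1 = 56.02 cm; m₁ = −d_i1/d_o1 = -0.6976.
d_o2 = 124 − (56.02) = 67.98 cm.
Lens 2: 1/d_i2 = 1/(14.0) − 1/(67.98) = 0.05672, so d_i2 = 17.63 cm; m₂ = −d_i2/d_o2 = -0.2594.
m = m₁·m₂ = (-0.6976)(-0.2594) = +0.181.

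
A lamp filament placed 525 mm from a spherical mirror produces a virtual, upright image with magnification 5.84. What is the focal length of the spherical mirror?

f = 633 mm (concave)

m = −d_i/d_o ⇒ d_i = −m·d_o = −(+5.84)·(525) = -3066 mm.
1/f = 1/d_o + 1/d_i = 1/(525) + 1/(-3066) = 0.001579, so f = 633 mm.
Since f is positive, the spherical mirror is concave.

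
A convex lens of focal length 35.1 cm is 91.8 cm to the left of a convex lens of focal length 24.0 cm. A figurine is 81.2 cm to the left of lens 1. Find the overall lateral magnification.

Lens 1: 1/d_i1 = 1/(35.1) − 1/(81.2) = 0.01617, so d_i1 = 61.82 cm; m₁ = −d_i1/d_o1 = -0.7613.
d_o2 = 91.8 − (61.82) = 29.98 cm.
Lens 2: 1/d_i2 = 1/(24.0) − 1/(29.98) = 0.008311, so d_i2 = 120.3 cm; m₂ = −d_i2/d_o2 = -4.013.
m = m₁·m₂ = (-0.7613)(-4.013) = +3.06.

m = +3.06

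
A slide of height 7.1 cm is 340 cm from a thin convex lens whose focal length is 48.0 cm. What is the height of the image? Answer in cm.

1.17 cm

1/d_i = 1/f − 1/d_o = 1/(48.00) − 1/(340) = 0.01789, so d_i = 55.89 cm.
m = −d_i/d_o = -0.1644.
|h_i| = |m|·h_o = 0.1644 × 7.1 = 1.17 cm. The image is real, inverted and reduced, on the far side of the lens.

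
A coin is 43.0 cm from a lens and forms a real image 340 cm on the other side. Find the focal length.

Real image ⇒ d_i = +340 cm.
1/f = 1/d_o + 1/d_i = 1/(43.0) + 1/(340) = 0.02620, so f = 38.2 cm.
Since f is positive, the lens is converging.

f = 38.2 cm (converging)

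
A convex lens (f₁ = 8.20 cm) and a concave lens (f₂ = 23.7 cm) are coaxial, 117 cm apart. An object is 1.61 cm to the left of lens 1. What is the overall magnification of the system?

Lens 1: 1/d_i1 = 1/(8.20) − 1/(1.61) = -0.4992, so d_i1 = -2.003 cm; m₁ = −d_i1/d_o1 = +1.244.
d_o2 = 117 − (-2.003) = 119.0 cm.
f₂ = −23.7 cm (diverging).
Lens 2: 1/d_i2 = 1/(-23.7) − 1/(119.0) = -0.05060, so d_i2 = -19.76 cm; m₂ = −d_i2/d_o2 = +0.1661.
m = m₁·m₂ = (+1.244)(+0.1661) = +0.207.

m = +0.207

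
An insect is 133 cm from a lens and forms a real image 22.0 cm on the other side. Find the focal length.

f = 18.9 cm (converging)

Real image ⇒ d_i = +22.0 cm.
1/f = 1/d_o + 1/d_i = 1/(133) + 1/(22.0) = 0.05297, so f = 18.9 cm.
Since f is positive, the lens is converging.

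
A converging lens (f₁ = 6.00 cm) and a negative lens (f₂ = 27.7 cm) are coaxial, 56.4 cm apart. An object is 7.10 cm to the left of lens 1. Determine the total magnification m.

m = -3.33

Lens 1: 1/d_i1 = 1/(6.00) − 1/(7.10) = 0.02582, so d_i1 = 38.73 cm; m₁ = −d_i1/d_o1 = -5.455.
d_o2 = 56.4 − (38.73) = 17.67 cm.
f₂ = −27.7 cm (diverging).
Lens 2: 1/d_i2 = 1/(-27.7) − 1/(17.67) = -0.09269, so d_i2 = -10.79 cm; m₂ = −d_i2/d_o2 = +0.6105.
m = m₁·m₂ = (-5.455)(+0.6105) = -3.33.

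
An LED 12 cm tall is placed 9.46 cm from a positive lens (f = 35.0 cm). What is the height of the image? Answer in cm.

16.4 cm

1/d_i = 1/f − 1/d_o = 1/(35.00) − 1/(9.46) = -0.07714, so d_i = -12.96 cm.
m = −d_i/d_o = +1.370.
|h_i| = |m|·h_o = 1.370 × 12 = 16.4 cm. The image is virtual, upright and enlarged, on the same side as the object.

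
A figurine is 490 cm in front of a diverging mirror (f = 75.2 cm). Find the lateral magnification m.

For a diverging mirror, f = -75.2 cm.
1/d_i = 1/f − 1/d_o = 1/(-75.20) − 1/(490) = -0.01534, so d_i = -65.19 cm.
m = −d_i/d_o = −(-65.19)/(490) = +0.133.
The image is virtual, upright and reduced, behind the mirror.

m = +0.133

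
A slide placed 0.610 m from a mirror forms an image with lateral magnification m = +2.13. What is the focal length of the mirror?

m = −d_i/d_o ⇒ d_i = −m·d_o = −(+2.13)·(0.610) = -1.299 m.
1/f = 1/d_o + 1/d_i = 1/(0.610) + 1/(-1.299) = 0.8695, so f = 1.15 m.
Since f is positive, the mirror is concave.

f = 1.15 m (concave)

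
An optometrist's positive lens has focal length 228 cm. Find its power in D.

P = +0.439 D

f = 228 cm = 2.28 m.
P = 1/f = 1/(2.28 m) = +0.439 D.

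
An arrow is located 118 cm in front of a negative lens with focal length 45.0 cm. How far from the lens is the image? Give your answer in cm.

For a negative lens, f = -45.0 cm.
Lens equation: 1/v = 1/f − 1/u = 1/(-45.00) − 1/(118) = -0.02222 − 0.008475 = -0.03070, so v = -32.6 cm.
The image is virtual, upright and reduced, on the same side as the object.

32.6 cm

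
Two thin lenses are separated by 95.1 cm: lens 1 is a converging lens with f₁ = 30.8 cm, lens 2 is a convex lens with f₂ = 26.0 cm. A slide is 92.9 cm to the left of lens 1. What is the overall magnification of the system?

Lens 1: 1/d_i1 = 1/(30.8) − 1/(92.9) = 0.02170, so d_i1 = 46.08 cm; m₁ = −d_i1/d_o1 = -0.4960.
d_o2 = 95.1 − (46.08) = 49.02 cm.
Lens 2: 1/d_i2 = 1/(26.0) − 1/(49.02) = 0.01806, so d_i2 = 55.37 cm; m₂ = −d_i2/d_o2 = -1.129.
m = m₁·m₂ = (-0.4960)(-1.129) = +0.560.

m = +0.560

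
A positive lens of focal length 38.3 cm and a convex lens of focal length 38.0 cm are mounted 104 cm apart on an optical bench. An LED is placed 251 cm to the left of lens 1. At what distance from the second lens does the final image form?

Lens 1: 1/d_i1 = 1/f₁ − 1/d_o1 = 1/(38.3) − 1/(251) = 0.02213, so d_i1 = 45.20 cm.
The intermediate image is 45.20 cm to the right of lens 1, which is 104 − (45.20) = 58.80 cm to the left of lens 2, so d_o2 = +58.80 cm.
Lens 2: 1/d_i2 = 1/f₂ − 1/d_o2 = 1/(38.0) − 1/(58.80) = 0.009309, so d_i2 = 107 cm.
The final image is real, 107 cm to the right of lens 2 (overall magnification ≈ 0.33).

107 cm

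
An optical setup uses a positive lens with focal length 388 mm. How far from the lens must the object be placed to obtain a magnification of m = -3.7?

493 mm

m = −d_i/d_o ⇒ d_i = −m·d_o.
1/f = 1/d_o + 1/d_i = 1/d_o − 1/(m·d_o) = (1 − 1/m)/d_o, so d_o = f(1 − 1/m) = (388.0)(1 − 1/(-3.7)) = 493 mm.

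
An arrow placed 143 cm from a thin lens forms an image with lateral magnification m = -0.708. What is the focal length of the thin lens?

f = 59.3 cm (converging)

m = −d_i/d_o ⇒ d_i = −m·d_o = −(-0.708)·(143) = 101.2 cm.
1/f = 1/d_o + 1/d_i = 1/(143) + 1/(101.2) = 0.01687, so f = 59.3 cm.
Since f is positive, the thin lens is converging.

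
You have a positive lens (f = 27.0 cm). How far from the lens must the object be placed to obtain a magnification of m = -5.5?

31.9 cm

m = −d_i/d_o ⇒ d_i = −m·d_o.
1/f = 1/d_o + 1/d_i = 1/d_o − 1/(m·d_o) = (1 − 1/m)/d_o, so d_o = f(1 − 1/m) = (27.00)(1 − 1/(-5.5)) = 31.9 cm.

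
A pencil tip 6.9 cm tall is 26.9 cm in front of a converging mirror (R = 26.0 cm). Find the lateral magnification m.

f = R/2 = 26.0/2 = 13.00 cm.
1/d_i = 1/f − 1/d_o = 1/(13.00) − 1/(26.9) = 0.03975, so d_i = 25.16 cm.
m = −d_i/d_o = −(25.16)/(26.9) = -0.935.
The image is real, inverted and reduced, in front of the mirror.

m = -0.935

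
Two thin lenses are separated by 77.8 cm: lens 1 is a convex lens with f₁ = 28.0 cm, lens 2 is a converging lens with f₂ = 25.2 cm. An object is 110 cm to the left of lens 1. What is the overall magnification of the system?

m = +0.572

Lens 1: 1/d_i1 = 1/(28.0) − 1/(110) = 0.02662, so d_i1 = 37.56 cm; m₁ = −d_i1/d_o1 = -0.3415.
d_o2 = 77.8 − (37.56) = 40.24 cm.
Lens 2: 1/d_i2 = 1/(25.2) − 1/(40.24) = 0.01483, so d_i2 = 67.42 cm; m₂ = −d_i2/d_o2 = -1.676.
m = m₁·m₂ = (-0.3415)(-1.676) = +0.572.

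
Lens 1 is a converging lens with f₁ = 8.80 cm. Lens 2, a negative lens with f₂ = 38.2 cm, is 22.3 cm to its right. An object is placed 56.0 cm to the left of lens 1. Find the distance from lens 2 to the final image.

Lens 1: 1/d_i1 = 1/f₁ − 1/d_o1 = 1/(8.80) − 1/(56.0) = 0.09578, so d_i1 = 10.44 cm.
The intermediate image is 10.44 cm to the right of lens 1, which is 22.3 − (10.44) = 11.86 cm to the left of lens 2, so d_o2 = +11.86 cm.
Lens 2 is diverging, so f₂ = −38.2 cm.
Lens 2: 1/d_i2 = 1/f₂ − 1/d_o2 = 1/(-38.2) − 1/(11.86) = -0.1105, so d_i2 = -9.05 cm.
The final image is virtual, 9.05 cm to the left of lens 2 (overall magnification ≈ -0.14).

9.05 cm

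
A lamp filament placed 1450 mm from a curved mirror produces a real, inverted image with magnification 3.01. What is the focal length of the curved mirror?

m = −d_i/d_o ⇒ d_i = −m·d_o = −(-3.01)·(1450) = 4364 mm.
1/f = 1/d_o + 1/d_i = 1/(1450) + 1/(4364) = 0.0009188, so f = 1090 mm.
Since f is positive, the curved mirror is concave.

f = 1090 mm (concave)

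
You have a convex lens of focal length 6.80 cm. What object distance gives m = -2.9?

m = −d_i/d_o ⇒ d_i = −m·d_o.
1/f = 1/d_o + 1/d_i = 1/d_o − 1/(m·d_o) = (1 − 1/m)/d_o, so d_o = f(1 − 1/m) = (6.800)(1 − 1/(-2.9)) = 9.14 cm.

9.14 cm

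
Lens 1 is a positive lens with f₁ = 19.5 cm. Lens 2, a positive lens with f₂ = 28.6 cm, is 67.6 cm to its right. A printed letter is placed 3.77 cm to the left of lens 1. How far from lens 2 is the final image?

47.3 cm

Lens 1: 1/d_i1 = 1/f₁ − 1/d_o1 = 1/(19.5) − 1/(3.77) = -0.2140, so d_i1 = -4.674 cm.
The intermediate image is 4.674 cm to the left of lens 1 (virtual), which is 67.6 − (-4.674) = 72.27 cm to the left of lens 2, so d_o2 = +72.27 cm.
Lens 2: 1/d_i2 = 1/f₂ − 1/d_o2 = 1/(28.6) − 1/(72.27) = 0.02113, so d_i2 = 47.3 cm.
The final image is real, 47.3 cm to the right of lens 2 (overall magnification ≈ -0.81).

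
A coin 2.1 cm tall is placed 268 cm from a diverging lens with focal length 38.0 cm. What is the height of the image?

0.261 cm

For a diverging lens, f = -38.0 cm.
1/d_i = 1/f − 1/d_o = 1/(-38.00) − 1/(268) = -0.03005, so d_i = -33.28 cm.
m = −d_i/d_o = +0.1242.
|h_i| = |m|·h_o = 0.1242 × 2.1 = 0.261 cm. The image is virtual, upright and reduced, on the same side as the object.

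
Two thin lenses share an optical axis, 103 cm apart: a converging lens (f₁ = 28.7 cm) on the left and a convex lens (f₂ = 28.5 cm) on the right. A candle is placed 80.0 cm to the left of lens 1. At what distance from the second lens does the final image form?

Lens 1: 1/d_i1 = 1/f₁ − 1/d_o1 = 1/(28.7) − 1/(80.0) = 0.02234, so d_i1 = 44.76 cm.
The intermediate image is 44.76 cm to the right of lens 1, which is 103 − (44.76) = 58.24 cm to the left of lens 2, so d_o2 = +58.24 cm.
Lens 2: 1/d_i2 = 1/f₂ − 1/d_o2 = 1/(28.5) − 1/(58.24) = 0.01792, so d_i2 = 55.8 cm.
The final image is real, 55.8 cm to the right of lens 2 (overall magnification ≈ 0.54).

55.8 cm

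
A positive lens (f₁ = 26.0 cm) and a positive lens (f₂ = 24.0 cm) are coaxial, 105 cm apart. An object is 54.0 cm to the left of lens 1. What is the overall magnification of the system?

m = +0.722

Lens 1: 1/d_i1 = 1/(26.0) − 1/(54.0) = 0.01994, so d_i1 = 50.14 cm; m₁ = −d_i1/d_o1 = -0.9285.
d_o2 = 105 − (50.14) = 54.86 cm.
Lens 2: 1/d_i2 = 1/(24.0) − 1/(54.86) = 0.02344, so d_i2 = 42.66 cm; m₂ = −d_i2/d_o2 = -0.7777.
m = m₁·m₂ = (-0.9285)(-0.7777) = +0.722.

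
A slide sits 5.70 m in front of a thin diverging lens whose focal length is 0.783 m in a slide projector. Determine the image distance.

For a diverging lens, f = -0.783 m.
Lens equation: 1/v = 1/f − 1/u = 1/(-0.7830) − 1/(5.70) = -1.277 − 0.1754 = -1.453, so v = -0.688 m.
The image is virtual, upright and reduced, on the same side as the object.

0.688 m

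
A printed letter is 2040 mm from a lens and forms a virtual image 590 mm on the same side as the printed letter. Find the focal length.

Virtual image ⇒ d_i = −590 mm.
1/f = 1/d_o + 1/d_i = 1/(2040) + 1/(-590) = -0.001205, so f = -830 mm.
Since f is negative, the lens is diverging.

f = -830 mm (diverging)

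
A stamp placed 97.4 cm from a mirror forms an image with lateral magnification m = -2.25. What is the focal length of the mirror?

f = 67.4 cm (concave)

m = −d_i/d_o ⇒ d_i = −m·d_o = −(-2.25)·(97.4) = 219.2 cm.
1/f = 1/d_o + 1/d_i = 1/(97.4) + 1/(219.2) = 0.01483, so f = 67.4 cm.
Since f is positive, the mirror is concave.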